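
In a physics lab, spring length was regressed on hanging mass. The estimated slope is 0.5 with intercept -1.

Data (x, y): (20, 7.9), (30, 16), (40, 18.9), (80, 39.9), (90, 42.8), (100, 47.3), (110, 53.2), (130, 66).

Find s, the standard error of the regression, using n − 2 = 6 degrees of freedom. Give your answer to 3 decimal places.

x=20: ŷ = -1 + 0.5·20 = 9; e = 7.9 − 9 = -1.1
x=30: ŷ = -1 + 0.5·30 = 14; e = 16 − 14 = 2
x=40: ŷ = -1 + 0.5·40 = 19; e = 18.9 − 19 = -0.1
x=80: ŷ = -1 + 0.5·80 = 39; e = 39.9 − 39 = 0.9
x=90: ŷ = -1 + 0.5·90 = 44; e = 42.8 − 44 = -1.2
x=100: ŷ = -1 + 0.5·100 = 49; e = 47.3 − 49 = -1.7
x=110: ŷ = -1 + 0.5·110 = 54; e = 53.2 − 54 = -0.8
x=130: ŷ = -1 + 0.5·130 = 64; e = 66 − 64 = 2
SSE = 1.21 + 4 + 0.01 + 0.81 + 1.44 + 2.89 + 0.64 + 4 = 15
s = √(15/6) = √2.5 ≈ 1.581

s = 1.581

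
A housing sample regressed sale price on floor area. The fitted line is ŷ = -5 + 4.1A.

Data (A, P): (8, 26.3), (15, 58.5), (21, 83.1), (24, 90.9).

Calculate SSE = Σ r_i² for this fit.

A=8: ŷ = -5 + 4.1·8 = 27.8; r = 26.3 − 27.8 = -1.5
A=15: ŷ = -5 + 4.1·15 = 56.5; r = 58.5 − 56.5 = 2
A=21: ŷ = -5 + 4.1·21 = 81.1; r = 83.1 − 81.1 = 2
A=24: ŷ = -5 + 4.1·24 = 93.4; r = 90.9 − 93.4 = -2.5
SSE = 2.25 + 4 + 4 + 6.25 = 16.5

SSE = 16.5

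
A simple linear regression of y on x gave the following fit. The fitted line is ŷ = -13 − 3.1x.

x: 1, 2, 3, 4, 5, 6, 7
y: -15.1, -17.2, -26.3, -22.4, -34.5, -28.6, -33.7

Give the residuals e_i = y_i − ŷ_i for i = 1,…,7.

1, 2, -4, 3, -6, 3, 1

x=1: ŷ = -13 − 3.1·1 = -16.1; e = -15.1 − (-16.1) = 1
x=2: ŷ = -13 − 3.1·2 = -19.2; e = -17.2 − (-19.2) = 2
x=3: ŷ = -13 − 3.1·3 = -22.3; e = -26.3 − (-22.3) = -4
x=4: ŷ = -13 − 3.1·4 = -25.4; e = -22.4 − (-25.4) = 3
x=5: ŷ = -13 − 3.1·5 = -28.5; e = -34.5 − (-28.5) = -6
x=6: ŷ = -13 − 3.1·6 = -31.6; e = -28.6 − (-31.6) = 3
x=7: ŷ = -13 − 3.1·7 = -34.7; e = -33.7 − (-34.7) = 1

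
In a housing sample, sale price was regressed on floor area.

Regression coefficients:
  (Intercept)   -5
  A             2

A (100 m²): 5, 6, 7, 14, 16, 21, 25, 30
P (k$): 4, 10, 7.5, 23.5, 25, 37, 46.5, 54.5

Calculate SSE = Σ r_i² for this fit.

SSE = 19

A=5: ŷ = -5 + 2·5 = 5; r = 4 − 5 = -1
A=6: ŷ = -5 + 2·6 = 7; r = 10 − 7 = 3
A=7: ŷ = -5 + 2·7 = 9; r = 7.5 − 9 = -1.5
A=14: ŷ = -5 + 2·14 = 23; r = 23.5 − 23 = 0.5
A=16: ŷ = -5 + 2·16 = 27; r = 25 − 27 = -2
A=21: ŷ = -5 + 2·21 = 37; r = 37 − 37 = 0
A=25: ŷ = -5 + 2·25 = 45; r = 46.5 − 45 = 1.5
A=30: ŷ = -5 + 2·30 = 55; r = 54.5 − 55 = -0.5
SSE = 1 + 9 + 2.25 + 0.25 + 4 + 0 + 2.25 + 0.25 = 19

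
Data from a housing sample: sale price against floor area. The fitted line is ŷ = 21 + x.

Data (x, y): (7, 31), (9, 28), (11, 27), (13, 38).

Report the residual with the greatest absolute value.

r = -5

x=7: ŷ = 21 + 7 = 28; r = 31 − 28 = 3
x=9: ŷ = 21 + 9 = 30; r = 28 − 30 = -2
x=11: ŷ = 21 + 11 = 32; r = 27 − 32 = -5
x=13: ŷ = 21 + 13 = 34; r = 38 − 34 = 4
Largest |r| is 5 at x = 11, residual -5.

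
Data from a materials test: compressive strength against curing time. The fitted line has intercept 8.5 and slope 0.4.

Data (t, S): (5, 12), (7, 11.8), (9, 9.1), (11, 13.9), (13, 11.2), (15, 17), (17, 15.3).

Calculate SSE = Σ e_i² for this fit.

SSE = 25

t=5: ŷ = 8.5 + 0.4·5 = 10.5; e = 12 − 10.5 = 1.5
t=7: ŷ = 8.5 + 0.4·7 = 11.3; e = 11.8 − 11.3 = 0.5
t=9: ŷ = 8.5 + 0.4·9 = 12.1; e = 9.1 − 12.1 = -3
t=11: ŷ = 8.5 + 0.4·11 = 12.9; e = 13.9 − 12.9 = 1
t=13: ŷ = 8.5 + 0.4·13 = 13.7; e = 11.2 − 13.7 = -2.5
t=15: ŷ = 8.5 + 0.4·15 = 14.5; e = 17 − 14.5 = 2.5
t=17: ŷ = 8.5 + 0.4·17 = 15.3; e = 15.3 − 15.3 = 0
SSE = 2.25 + 0.25 + 9 + 1 + 6.25 + 6.25 + 0 = 25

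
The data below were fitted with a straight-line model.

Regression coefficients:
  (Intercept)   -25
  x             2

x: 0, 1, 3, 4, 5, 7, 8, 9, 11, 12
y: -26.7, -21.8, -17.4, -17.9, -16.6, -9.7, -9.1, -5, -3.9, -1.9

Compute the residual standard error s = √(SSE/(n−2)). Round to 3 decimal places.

s = 1.482

x=0: ŷ = -25 + 2·0 = -25; e = -26.7 − (-25) = -1.7
x=1: ŷ = -25 + 2·1 = -23; e = -21.8 − (-23) = 1.2
x=3: ŷ = -25 + 2·3 = -19; e = -17.4 − (-19) = 1.6
x=4: ŷ = -25 + 2·4 = -17; e = -17.9 − (-17) = -0.9
x=5: ŷ = -25 + 2·5 = -15; e = -16.6 − (-15) = -1.6
x=7: ŷ = -25 + 2·7 = -11; e = -9.7 − (-11) = 1.3
x=8: ŷ = -25 + 2·8 = -9; e = -9.1 − (-9) = -0.1
x=9: ŷ = -25 + 2·9 = -7; e = -5 − (-7) = 2
x=11: ŷ = -25 + 2·11 = -3; e = -3.9 − (-3) = -0.9
x=12: ŷ = -25 + 2·12 = -1; e = -1.9 − (-1) = -0.9
SSE = 2.89 + 1.44 + 2.56 + 0.81 + 2.56 + 1.69 + 0.01 + 4 + 0.81 + 0.81 = 17.58
s = √(17.58/8) = √2.1975 ≈ 1.482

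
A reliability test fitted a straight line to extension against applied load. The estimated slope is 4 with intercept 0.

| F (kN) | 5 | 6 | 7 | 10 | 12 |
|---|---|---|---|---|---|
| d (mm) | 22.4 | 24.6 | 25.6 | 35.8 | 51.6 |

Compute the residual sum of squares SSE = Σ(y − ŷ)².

F=5: d̂ = 4·5 = 20; e = 22.4 − 20 = 2.4
F=6: d̂ = 4·6 = 24; e = 24.6 − 24 = 0.6
F=7: d̂ = 4·7 = 28; e = 25.6 − 28 = -2.4
F=10: d̂ = 4·10 = 40; e = 35.8 − 40 = -4.2
F=12: d̂ = 4·12 = 48; e = 51.6 − 48 = 3.6
SSE = 5.76 + 0.36 + 5.76 + 17.64 + 12.96 = 42.48

SSE = 42.48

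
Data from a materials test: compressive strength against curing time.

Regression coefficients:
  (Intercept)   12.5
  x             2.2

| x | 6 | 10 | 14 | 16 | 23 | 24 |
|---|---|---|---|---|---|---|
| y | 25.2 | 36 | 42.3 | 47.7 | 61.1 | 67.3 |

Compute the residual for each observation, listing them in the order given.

-0.5, 1.5, -1, 0, -2, 2

x=6: ŷ = 12.5 + 2.2·6 = 25.7; r = 25.2 − 25.7 = -0.5
x=10: ŷ = 12.5 + 2.2·10 = 34.5; r = 36 − 34.5 = 1.5
x=14: ŷ = 12.5 + 2.2·14 = 43.3; r = 42.3 − 43.3 = -1
x=16: ŷ = 12.5 + 2.2·16 = 47.7; r = 47.7 − 47.7 = 0
x=23: ŷ = 12.5 + 2.2·23 = 63.1; r = 61.1 − 63.1 = -2
x=24: ŷ = 12.5 + 2.2·24 = 65.3; r = 67.3 − 65.3 = 2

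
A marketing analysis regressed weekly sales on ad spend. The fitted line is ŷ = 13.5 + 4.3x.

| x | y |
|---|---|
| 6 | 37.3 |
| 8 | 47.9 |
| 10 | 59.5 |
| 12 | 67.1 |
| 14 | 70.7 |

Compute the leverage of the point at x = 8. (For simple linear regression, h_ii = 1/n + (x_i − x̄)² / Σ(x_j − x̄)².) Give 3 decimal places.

h = 0.300

x̄ = (6 + 8 + 10 + 12 + 14)/5 = 10
Σ(x − x̄)² = 16 + 4 + 0 + 4 + 16 = 40
h = 1/5 + (-2)²/40 = 0.2 + 0.1 = 0.300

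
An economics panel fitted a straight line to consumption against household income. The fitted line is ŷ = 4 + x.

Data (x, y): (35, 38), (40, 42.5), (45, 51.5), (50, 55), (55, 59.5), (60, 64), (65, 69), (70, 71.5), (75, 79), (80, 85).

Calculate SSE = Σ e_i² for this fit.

x=35: ŷ = 4 + 35 = 39; e = 38 − 39 = -1
x=40: ŷ = 4 + 40 = 44; e = 42.5 − 44 = -1.5
x=45: ŷ = 4 + 45 = 49; e = 51.5 − 49 = 2.5
x=50: ŷ = 4 + 50 = 54; e = 55 − 54 = 1
x=55: ŷ = 4 + 55 = 59; e = 59.5 − 59 = 0.5
x=60: ŷ = 4 + 60 = 64; e = 64 − 64 = 0
x=65: ŷ = 4 + 65 = 69; e = 69 − 69 = 0
x=70: ŷ = 4 + 70 = 74; e = 71.5 − 74 = -2.5
x=75: ŷ = 4 + 75 = 79; e = 79 − 79 = 0
x=80: ŷ = 4 + 80 = 84; e = 85 − 84 = 1
SSE = 1 + 2.25 + 6.25 + 1 + 0.25 + 0 + 0 + 6.25 + 0 + 1 = 18

SSE = 18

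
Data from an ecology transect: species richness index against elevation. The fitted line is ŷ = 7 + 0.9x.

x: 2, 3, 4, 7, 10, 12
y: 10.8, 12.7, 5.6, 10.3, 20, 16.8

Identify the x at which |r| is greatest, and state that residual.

x = 4, r = -5

x=2: ŷ = 7 + 0.9·2 = 8.8; r = 10.8 − 8.8 = 2
x=3: ŷ = 7 + 0.9·3 = 9.7; r = 12.7 − 9.7 = 3
x=4: ŷ = 7 + 0.9·4 = 10.6; r = 5.6 − 10.6 = -5
x=7: ŷ = 7 + 0.9·7 = 13.3; r = 10.3 − 13.3 = -3
x=10: ŷ = 7 + 0.9·10 = 16; r = 20 − 16 = 4
x=12: ŷ = 7 + 0.9·12 = 17.8; r = 16.8 − 17.8 = -1
Largest |r| is 5 at x = 4, residual -5.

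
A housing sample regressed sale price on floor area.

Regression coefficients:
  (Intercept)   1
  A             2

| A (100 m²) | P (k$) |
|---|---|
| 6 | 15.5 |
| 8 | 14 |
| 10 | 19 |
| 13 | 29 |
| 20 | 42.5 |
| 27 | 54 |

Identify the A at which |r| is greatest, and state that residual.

A=6: P̂ = 1 + 2·6 = 13; r = 15.5 − 13 = 2.5
A=8: P̂ = 1 + 2·8 = 17; r = 14 − 17 = -3
A=10: P̂ = 1 + 2·10 = 21; r = 19 − 21 = -2
A=13: P̂ = 1 + 2·13 = 27; r = 29 − 27 = 2
A=20: P̂ = 1 + 2·20 = 41; r = 42.5 − 41 = 1.5
A=27: P̂ = 1 + 2·27 = 55; r = 54 − 55 = -1
Largest |r| is 3 at A = 8, residual -3.

A = 8, r = -3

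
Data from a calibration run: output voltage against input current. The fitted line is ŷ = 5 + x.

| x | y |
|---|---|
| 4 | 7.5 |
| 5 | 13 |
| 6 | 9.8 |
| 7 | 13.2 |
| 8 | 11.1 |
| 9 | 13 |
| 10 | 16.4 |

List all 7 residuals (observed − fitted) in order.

-1.5, 3, -1.2, 1.2, -1.9, -1, 1.4

x=4: ŷ = 5 + 4 = 9; e = 7.5 − 9 = -1.5
x=5: ŷ = 5 + 5 = 10; e = 13 − 10 = 3
x=6: ŷ = 5 + 6 = 11; e = 9.8 − 11 = -1.2
x=7: ŷ = 5 + 7 = 12; e = 13.2 − 12 = 1.2
x=8: ŷ = 5 + 8 = 13; e = 11.1 − 13 = -1.9
x=9: ŷ = 5 + 9 = 14; e = 13 − 14 = -1
x=10: ŷ = 5 + 10 = 15; e = 16.4 − 15 = 1.4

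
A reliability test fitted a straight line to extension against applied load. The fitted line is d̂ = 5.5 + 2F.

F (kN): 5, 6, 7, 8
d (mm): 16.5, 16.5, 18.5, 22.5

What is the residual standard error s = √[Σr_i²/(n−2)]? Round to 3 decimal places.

F=5: d̂ = 5.5 + 2·5 = 15.5; r = 16.5 − 15.5 = 1
F=6: d̂ = 5.5 + 2·6 = 17.5; r = 16.5 − 17.5 = -1
F=7: d̂ = 5.5 + 2·7 = 19.5; r = 18.5 − 19.5 = -1
F=8: d̂ = 5.5 + 2·8 = 21.5; r = 22.5 − 21.5 = 1
SSE = 1 + 1 + 1 + 1 = 4
s = √(4/2) = √2 ≈ 1.414

s = 1.414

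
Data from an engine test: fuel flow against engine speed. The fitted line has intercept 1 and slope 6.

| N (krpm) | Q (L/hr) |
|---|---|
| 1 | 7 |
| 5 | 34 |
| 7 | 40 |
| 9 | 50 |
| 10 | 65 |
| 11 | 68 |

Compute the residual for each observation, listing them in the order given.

N=1: ŷ = 1 + 6·1 = 7; e = 7 − 7 = 0
N=5: ŷ = 1 + 6·5 = 31; e = 34 − 31 = 3
N=7: ŷ = 1 + 6·7 = 43; e = 40 − 43 = -3
N=9: ŷ = 1 + 6·9 = 55; e = 50 − 55 = -5
N=10: ŷ = 1 + 6·10 = 61; e = 65 − 61 = 4
N=11: ŷ = 1 + 6·11 = 67; e = 68 − 67 = 1

0, 3, -3, -5, 4, 1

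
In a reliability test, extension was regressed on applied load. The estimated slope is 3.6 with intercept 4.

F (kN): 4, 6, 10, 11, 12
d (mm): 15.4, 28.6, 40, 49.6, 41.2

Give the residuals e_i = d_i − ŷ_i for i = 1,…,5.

-3, 3, 0, 6, -6

F=4: ŷ = 4 + 3.6·4 = 18.4; e = 15.4 − 18.4 = -3
F=6: ŷ = 4 + 3.6·6 = 25.6; e = 28.6 − 25.6 = 3
F=10: ŷ = 4 + 3.6·10 = 40; e = 40 − 40 = 0
F=11: ŷ = 4 + 3.6·11 = 43.6; e = 49.6 − 43.6 = 6
F=12: ŷ = 4 + 3.6·12 = 47.2; e = 41.2 − 47.2 = -6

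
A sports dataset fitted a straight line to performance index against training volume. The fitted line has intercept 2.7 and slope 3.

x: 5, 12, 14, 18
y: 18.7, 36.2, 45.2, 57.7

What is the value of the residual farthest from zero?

e = -2.5

x=5: ŷ = 2.7 + 3·5 = 17.7; e = 18.7 − 17.7 = 1
x=12: ŷ = 2.7 + 3·12 = 38.7; e = 36.2 − 38.7 = -2.5
x=14: ŷ = 2.7 + 3·14 = 44.7; e = 45.2 − 44.7 = 0.5
x=18: ŷ = 2.7 + 3·18 = 56.7; e = 57.7 − 56.7 = 1
Largest |e| is 2.5 at x = 12, residual -2.5.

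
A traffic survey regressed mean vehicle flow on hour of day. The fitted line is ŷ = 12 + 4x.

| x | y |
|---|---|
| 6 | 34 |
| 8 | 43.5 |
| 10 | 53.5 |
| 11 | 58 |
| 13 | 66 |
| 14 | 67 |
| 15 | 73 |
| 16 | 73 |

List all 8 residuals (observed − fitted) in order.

x=6: ŷ = 12 + 4·6 = 36; e = 34 − 36 = -2
x=8: ŷ = 12 + 4·8 = 44; e = 43.5 − 44 = -0.5
x=10: ŷ = 12 + 4·10 = 52; e = 53.5 − 52 = 1.5
x=11: ŷ = 12 + 4·11 = 56; e = 58 − 56 = 2
x=13: ŷ = 12 + 4·13 = 64; e = 66 − 64 = 2
x=14: ŷ = 12 + 4·14 = 68; e = 67 − 68 = -1
x=15: ŷ = 12 + 4·15 = 72; e = 73 − 72 = 1
x=16: ŷ = 12 + 4·16 = 76; e = 73 − 76 = -3

-2, -0.5, 1.5, 2, 2, -1, 1, -3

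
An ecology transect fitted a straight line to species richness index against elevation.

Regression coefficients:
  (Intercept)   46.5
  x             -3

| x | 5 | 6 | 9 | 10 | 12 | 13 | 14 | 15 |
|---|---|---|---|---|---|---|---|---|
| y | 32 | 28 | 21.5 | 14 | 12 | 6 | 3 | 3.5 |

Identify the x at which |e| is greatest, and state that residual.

x = 10, e = -2.5

x=5: ŷ = 46.5 − 3·5 = 31.5; e = 32 − 31.5 = 0.5
x=6: ŷ = 46.5 − 3·6 = 28.5; e = 28 − 28.5 = -0.5
x=9: ŷ = 46.5 − 3·9 = 19.5; e = 21.5 − 19.5 = 2
x=10: ŷ = 46.5 − 3·10 = 16.5; e = 14 − 16.5 = -2.5
x=12: ŷ = 46.5 − 3·12 = 10.5; e = 12 − 10.5 = 1.5
x=13: ŷ = 46.5 − 3·13 = 7.5; e = 6 − 7.5 = -1.5
x=14: ŷ = 46.5 − 3·14 = 4.5; e = 3 − 4.5 = -1.5
x=15: ŷ = 46.5 − 3·15 = 1.5; e = 3.5 − 1.5 = 2
Largest |e| is 2.5 at x = 10, residual -2.5.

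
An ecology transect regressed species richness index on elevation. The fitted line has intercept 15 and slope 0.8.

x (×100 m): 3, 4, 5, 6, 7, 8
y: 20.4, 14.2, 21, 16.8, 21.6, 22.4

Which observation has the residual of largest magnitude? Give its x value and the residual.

x = 4, r = -4

x=3: ŷ = 15 + 0.8·3 = 17.4; r = 20.4 − 17.4 = 3
x=4: ŷ = 15 + 0.8·4 = 18.2; r = 14.2 − 18.2 = -4
x=5: ŷ = 15 + 0.8·5 = 19; r = 21 − 19 = 2
x=6: ŷ = 15 + 0.8·6 = 19.8; r = 16.8 − 19.8 = -3
x=7: ŷ = 15 + 0.8·7 = 20.6; r = 21.6 − 20.6 = 1
x=8: ŷ = 15 + 0.8·8 = 21.4; r = 22.4 − 21.4 = 1
Largest |r| is 4 at x = 4, residual -4.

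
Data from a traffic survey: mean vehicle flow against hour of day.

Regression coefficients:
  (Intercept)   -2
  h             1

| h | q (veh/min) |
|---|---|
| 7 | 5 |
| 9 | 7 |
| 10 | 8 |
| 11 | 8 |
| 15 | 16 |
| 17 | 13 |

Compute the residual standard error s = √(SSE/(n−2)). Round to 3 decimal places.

h=7: ŷ = -2 + 7 = 5; r = 5 − 5 = 0
h=9: ŷ = -2 + 9 = 7; r = 7 − 7 = 0
h=10: ŷ = -2 + 10 = 8; r = 8 − 8 = 0
h=11: ŷ = -2 + 11 = 9; r = 8 − 9 = -1
h=15: ŷ = -2 + 15 = 13; r = 16 − 13 = 3
h=17: ŷ = -2 + 17 = 15; r = 13 − 15 = -2
SSE = 0 + 0 + 0 + 1 + 9 + 4 = 14
s = √(14/4) = √3.5 ≈ 1.871

s = 1.871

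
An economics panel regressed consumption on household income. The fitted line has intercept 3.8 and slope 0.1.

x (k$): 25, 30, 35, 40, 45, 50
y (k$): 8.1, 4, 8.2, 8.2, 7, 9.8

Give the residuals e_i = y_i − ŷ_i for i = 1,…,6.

x=25: ŷ = 3.8 + 0.1·25 = 6.3; e = 8.1 − 6.3 = 1.8
x=30: ŷ = 3.8 + 0.1·30 = 6.8; e = 4 − 6.8 = -2.8
x=35: ŷ = 3.8 + 0.1·35 = 7.3; e = 8.2 − 7.3 = 0.9
x=40: ŷ = 3.8 + 0.1·40 = 7.8; e = 8.2 − 7.8 = 0.4
x=45: ŷ = 3.8 + 0.1·45 = 8.3; e = 7 − 8.3 = -1.3
x=50: ŷ = 3.8 + 0.1·50 = 8.8; e = 9.8 − 8.8 = 1

1.8, -2.8, 0.9, 0.4, -1.3, 1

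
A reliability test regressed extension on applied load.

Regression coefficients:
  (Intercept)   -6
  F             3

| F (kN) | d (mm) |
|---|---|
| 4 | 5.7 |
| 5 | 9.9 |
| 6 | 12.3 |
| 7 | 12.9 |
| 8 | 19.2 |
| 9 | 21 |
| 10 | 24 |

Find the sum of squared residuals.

F=4: ŷ = -6 + 3·4 = 6; r = 5.7 − 6 = -0.3
F=5: ŷ = -6 + 3·5 = 9; r = 9.9 − 9 = 0.9
F=6: ŷ = -6 + 3·6 = 12; r = 12.3 − 12 = 0.3
F=7: ŷ = -6 + 3·7 = 15; r = 12.9 − 15 = -2.1
F=8: ŷ = -6 + 3·8 = 18; r = 19.2 − 18 = 1.2
F=9: ŷ = -6 + 3·9 = 21; r = 21 − 21 = 0
F=10: ŷ = -6 + 3·10 = 24; r = 24 − 24 = 0
SSE = 0.09 + 0.81 + 0.09 + 4.41 + 1.44 + 0 + 0 = 6.84

SSE = 6.84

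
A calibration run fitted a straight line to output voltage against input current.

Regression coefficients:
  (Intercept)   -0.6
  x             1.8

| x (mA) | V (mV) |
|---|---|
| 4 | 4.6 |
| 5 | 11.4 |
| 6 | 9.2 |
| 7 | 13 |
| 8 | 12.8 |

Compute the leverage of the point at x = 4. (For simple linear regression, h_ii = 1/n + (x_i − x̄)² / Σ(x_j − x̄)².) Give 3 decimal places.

h = 0.600

x̄ = (4 + 5 + 6 + 7 + 8)/5 = 6
Σ(x − x̄)² = 4 + 1 + 0 + 1 + 4 = 10
h = 1/5 + (-2)²/10 = 0.2 + 0.4 = 0.600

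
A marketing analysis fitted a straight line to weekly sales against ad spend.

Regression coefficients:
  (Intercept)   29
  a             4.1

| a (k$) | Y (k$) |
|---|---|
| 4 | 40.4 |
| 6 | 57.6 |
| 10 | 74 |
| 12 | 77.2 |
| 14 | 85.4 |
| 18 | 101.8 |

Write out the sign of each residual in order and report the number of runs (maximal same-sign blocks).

a=4: Ŷ = 29 + 4.1·4 = 45.4; r = 40.4 − 45.4 = -5
a=6: Ŷ = 29 + 4.1·6 = 53.6; r = 57.6 − 53.6 = 4
a=10: Ŷ = 29 + 4.1·10 = 70; r = 74 − 70 = 4
a=12: Ŷ = 29 + 4.1·12 = 78.2; r = 77.2 − 78.2 = -1
a=14: Ŷ = 29 + 4.1·14 = 86.4; r = 85.4 − 86.4 = -1
a=18: Ŷ = 29 + 4.1·18 = 102.8; r = 101.8 − 102.8 = -1
Signs: − + + − − −
Runs: −×1, +×2, −×3 → 3

3 runs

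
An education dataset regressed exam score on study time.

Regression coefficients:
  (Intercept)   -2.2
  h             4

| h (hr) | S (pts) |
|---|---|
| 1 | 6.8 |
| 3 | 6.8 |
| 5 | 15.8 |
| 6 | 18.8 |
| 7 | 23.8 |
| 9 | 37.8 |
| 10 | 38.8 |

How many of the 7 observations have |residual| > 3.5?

h=1: ŷ = -2.2 + 4·1 = 1.8; r = 6.8 − 1.8 = 5
h=3: ŷ = -2.2 + 4·3 = 9.8; r = 6.8 − 9.8 = -3
h=5: ŷ = -2.2 + 4·5 = 17.8; r = 15.8 − 17.8 = -2
h=6: ŷ = -2.2 + 4·6 = 21.8; r = 18.8 − 21.8 = -3
h=7: ŷ = -2.2 + 4·7 = 25.8; r = 23.8 − 25.8 = -2
h=9: ŷ = -2.2 + 4·9 = 33.8; r = 37.8 − 33.8 = 4
h=10: ŷ = -2.2 + 4·10 = 37.8; r = 38.8 − 37.8 = 1
|r| > 3.5: h=1 (|r|=5), h=9 (|r|=4) → 2

2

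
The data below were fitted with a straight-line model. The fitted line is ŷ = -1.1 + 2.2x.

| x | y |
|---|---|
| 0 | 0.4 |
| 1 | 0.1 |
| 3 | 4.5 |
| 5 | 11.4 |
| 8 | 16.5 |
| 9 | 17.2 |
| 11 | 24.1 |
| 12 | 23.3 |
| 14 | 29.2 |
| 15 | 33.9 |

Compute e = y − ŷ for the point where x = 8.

e = 0

ŷ = -1.1 + 2.2·8 = 16.5
e = 16.5 − 16.5 = 0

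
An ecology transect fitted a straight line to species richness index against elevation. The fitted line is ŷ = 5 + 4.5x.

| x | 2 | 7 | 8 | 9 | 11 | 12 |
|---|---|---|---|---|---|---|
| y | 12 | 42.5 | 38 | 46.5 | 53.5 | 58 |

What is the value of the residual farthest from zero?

e = 6

x=2: ŷ = 5 + 4.5·2 = 14; e = 12 − 14 = -2
x=7: ŷ = 5 + 4.5·7 = 36.5; e = 42.5 − 36.5 = 6
x=8: ŷ = 5 + 4.5·8 = 41; e = 38 − 41 = -3
x=9: ŷ = 5 + 4.5·9 = 45.5; e = 46.5 − 45.5 = 1
x=11: ŷ = 5 + 4.5·11 = 54.5; e = 53.5 − 54.5 = -1
x=12: ŷ = 5 + 4.5·12 = 59; e = 58 − 59 = -1
Largest |e| is 6 at x = 7, residual 6.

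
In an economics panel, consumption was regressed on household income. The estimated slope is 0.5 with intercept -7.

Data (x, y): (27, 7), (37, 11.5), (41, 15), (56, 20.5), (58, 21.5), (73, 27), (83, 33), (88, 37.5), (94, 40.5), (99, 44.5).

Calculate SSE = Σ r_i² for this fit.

SSE = 16

x=27: ŷ = -7 + 0.5·27 = 6.5; r = 7 − 6.5 = 0.5
x=37: ŷ = -7 + 0.5·37 = 11.5; r = 11.5 − 11.5 = 0
x=41: ŷ = -7 + 0.5·41 = 13.5; r = 15 − 13.5 = 1.5
x=56: ŷ = -7 + 0.5·56 = 21; r = 20.5 − 21 = -0.5
x=58: ŷ = -7 + 0.5·58 = 22; r = 21.5 − 22 = -0.5
x=73: ŷ = -7 + 0.5·73 = 29.5; r = 27 − 29.5 = -2.5
x=83: ŷ = -7 + 0.5·83 = 34.5; r = 33 − 34.5 = -1.5
x=88: ŷ = -7 + 0.5·88 = 37; r = 37.5 − 37 = 0.5
x=94: ŷ = -7 + 0.5·94 = 40; r = 40.5 − 40 = 0.5
x=99: ŷ = -7 + 0.5·99 = 42.5; r = 44.5 − 42.5 = 2
SSE = 0.25 + 0 + 2.25 + 0.25 + 0.25 + 6.25 + 2.25 + 0.25 + 0.25 + 4 = 16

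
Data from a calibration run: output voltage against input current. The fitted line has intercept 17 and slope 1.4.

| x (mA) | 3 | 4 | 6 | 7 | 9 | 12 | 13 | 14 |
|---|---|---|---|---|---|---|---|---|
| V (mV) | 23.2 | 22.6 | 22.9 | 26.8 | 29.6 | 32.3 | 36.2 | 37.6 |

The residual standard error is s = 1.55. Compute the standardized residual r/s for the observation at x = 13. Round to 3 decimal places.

0.645

ŷ = 17 + 1.4·13 = 35.2
r = 36.2 − 35.2 = 1
r/s = 1 / 1.55 = 0.645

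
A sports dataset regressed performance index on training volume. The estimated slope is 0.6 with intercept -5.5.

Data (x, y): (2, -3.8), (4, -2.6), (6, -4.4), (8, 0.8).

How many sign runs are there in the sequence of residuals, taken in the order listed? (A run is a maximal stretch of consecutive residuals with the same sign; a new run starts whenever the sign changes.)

3 runs

x=2: ŷ = -5.5 + 0.6·2 = -4.3; r = -3.8 − (-4.3) = 0.5
x=4: ŷ = -5.5 + 0.6·4 = -3.1; r = -2.6 − (-3.1) = 0.5
x=6: ŷ = -5.5 + 0.6·6 = -1.9; r = -4.4 − (-1.9) = -2.5
x=8: ŷ = -5.5 + 0.6·8 = -0.7; r = 0.8 − (-0.7) = 1.5
Signs: + + − +
Runs: +×2, −×1, +×1 → 3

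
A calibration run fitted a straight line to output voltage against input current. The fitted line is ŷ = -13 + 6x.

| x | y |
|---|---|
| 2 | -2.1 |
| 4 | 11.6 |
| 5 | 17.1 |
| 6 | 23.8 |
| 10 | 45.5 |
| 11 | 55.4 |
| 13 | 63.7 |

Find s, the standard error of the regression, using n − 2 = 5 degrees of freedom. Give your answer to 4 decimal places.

s = 1.5440

x=2: ŷ = -13 + 6·2 = -1; r = -2.1 − (-1) = -1.1
x=4: ŷ = -13 + 6·4 = 11; r = 11.6 − 11 = 0.6
x=5: ŷ = -13 + 6·5 = 17; r = 17.1 − 17 = 0.1
x=6: ŷ = -13 + 6·6 = 23; r = 23.8 − 23 = 0.8
x=10: ŷ = -13 + 6·10 = 47; r = 45.5 − 47 = -1.5
x=11: ŷ = -13 + 6·11 = 53; r = 55.4 − 53 = 2.4
x=13: ŷ = -13 + 6·13 = 65; r = 63.7 − 65 = -1.3
SSE = 1.21 + 0.36 + 0.01 + 0.64 + 2.25 + 5.76 + 1.69 = 11.92
s = √(11.92/5) = √2.384 ≈ 1.5440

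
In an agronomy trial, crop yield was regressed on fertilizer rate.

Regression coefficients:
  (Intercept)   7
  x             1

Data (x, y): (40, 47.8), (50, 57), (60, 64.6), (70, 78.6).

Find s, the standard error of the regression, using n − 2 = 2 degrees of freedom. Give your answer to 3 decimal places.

x=40: ŷ = 7 + 40 = 47; r = 47.8 − 47 = 0.8
x=50: ŷ = 7 + 50 = 57; r = 57 − 57 = 0
x=60: ŷ = 7 + 60 = 67; r = 64.6 − 67 = -2.4
x=70: ŷ = 7 + 70 = 77; r = 78.6 − 77 = 1.6
SSE = 0.64 + 0 + 5.76 + 2.56 = 8.96
s = √(8.96/2) = √4.48 ≈ 2.117

s = 2.117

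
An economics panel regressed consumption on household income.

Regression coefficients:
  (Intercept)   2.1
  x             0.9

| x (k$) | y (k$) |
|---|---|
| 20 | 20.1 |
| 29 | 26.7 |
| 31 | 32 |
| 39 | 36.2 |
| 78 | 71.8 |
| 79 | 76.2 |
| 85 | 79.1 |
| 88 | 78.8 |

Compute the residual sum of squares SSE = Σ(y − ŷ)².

x=20: ŷ = 2.1 + 0.9·20 = 20.1; r = 20.1 − 20.1 = 0
x=29: ŷ = 2.1 + 0.9·29 = 28.2; r = 26.7 − 28.2 = -1.5
x=31: ŷ = 2.1 + 0.9·31 = 30; r = 32 − 30 = 2
x=39: ŷ = 2.1 + 0.9·39 = 37.2; r = 36.2 − 37.2 = -1
x=78: ŷ = 2.1 + 0.9·78 = 72.3; r = 71.8 − 72.3 = -0.5
x=79: ŷ = 2.1 + 0.9·79 = 73.2; r = 76.2 − 73.2 = 3
x=85: ŷ = 2.1 + 0.9·85 = 78.6; r = 79.1 − 78.6 = 0.5
x=88: ŷ = 2.1 + 0.9·88 = 81.3; r = 78.8 − 81.3 = -2.5
SSE = 0 + 2.25 + 4 + 1 + 0.25 + 9 + 0.25 + 6.25 = 23

SSE = 23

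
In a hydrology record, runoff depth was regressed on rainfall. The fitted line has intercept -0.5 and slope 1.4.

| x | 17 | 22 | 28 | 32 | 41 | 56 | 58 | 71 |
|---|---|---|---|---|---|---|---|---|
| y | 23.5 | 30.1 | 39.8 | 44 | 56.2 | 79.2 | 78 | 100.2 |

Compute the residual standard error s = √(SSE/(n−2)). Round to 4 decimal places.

s = 1.4457

x=17: ŷ = -0.5 + 1.4·17 = 23.3; e = 23.5 − 23.3 = 0.2
x=22: ŷ = -0.5 + 1.4·22 = 30.3; e = 30.1 − 30.3 = -0.2
x=28: ŷ = -0.5 + 1.4·28 = 38.7; e = 39.8 − 38.7 = 1.1
x=32: ŷ = -0.5 + 1.4·32 = 44.3; e = 44 − 44.3 = -0.3
x=41: ŷ = -0.5 + 1.4·41 = 56.9; e = 56.2 − 56.9 = -0.7
x=56: ŷ = -0.5 + 1.4·56 = 77.9; e = 79.2 − 77.9 = 1.3
x=58: ŷ = -0.5 + 1.4·58 = 80.7; e = 78 − 80.7 = -2.7
x=71: ŷ = -0.5 + 1.4·71 = 98.9; e = 100.2 − 98.9 = 1.3
SSE = 0.04 + 0.04 + 1.21 + 0.09 + 0.49 + 1.69 + 7.29 + 1.69 = 12.54
s = √(12.54/6) = √2.09 ≈ 1.4457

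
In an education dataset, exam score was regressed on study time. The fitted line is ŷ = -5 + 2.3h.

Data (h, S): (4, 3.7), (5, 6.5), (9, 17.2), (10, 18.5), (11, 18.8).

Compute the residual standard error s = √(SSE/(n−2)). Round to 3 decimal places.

s = 1.291

h=4: ŷ = -5 + 2.3·4 = 4.2; r = 3.7 − 4.2 = -0.5
h=5: ŷ = -5 + 2.3·5 = 6.5; r = 6.5 − 6.5 = 0
h=9: ŷ = -5 + 2.3·9 = 15.7; r = 17.2 − 15.7 = 1.5
h=10: ŷ = -5 + 2.3·10 = 18; r = 18.5 − 18 = 0.5
h=11: ŷ = -5 + 2.3·11 = 20.3; r = 18.8 − 20.3 = -1.5
SSE = 0.25 + 0 + 2.25 + 0.25 + 2.25 = 5
s = √(5/3) = √1.66667 ≈ 1.291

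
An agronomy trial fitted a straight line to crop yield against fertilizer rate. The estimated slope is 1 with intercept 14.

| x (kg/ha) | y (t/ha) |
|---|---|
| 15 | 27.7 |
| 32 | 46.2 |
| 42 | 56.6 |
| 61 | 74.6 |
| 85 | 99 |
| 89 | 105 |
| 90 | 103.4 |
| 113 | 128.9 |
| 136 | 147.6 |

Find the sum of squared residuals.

SSE = 15.98

x=15: ŷ = 14 + 15 = 29; e = 27.7 − 29 = -1.3
x=32: ŷ = 14 + 32 = 46; e = 46.2 − 46 = 0.2
x=42: ŷ = 14 + 42 = 56; e = 56.6 − 56 = 0.6
x=61: ŷ = 14 + 61 = 75; e = 74.6 − 75 = -0.4
x=85: ŷ = 14 + 85 = 99; e = 99 − 99 = 0
x=89: ŷ = 14 + 89 = 103; e = 105 − 103 = 2
x=90: ŷ = 14 + 90 = 104; e = 103.4 − 104 = -0.6
x=113: ŷ = 14 + 113 = 127; e = 128.9 − 127 = 1.9
x=136: ŷ = 14 + 136 = 150; e = 147.6 − 150 = -2.4
SSE = 1.69 + 0.04 + 0.36 + 0.16 + 0 + 4 + 0.36 + 3.61 + 5.76 = 15.98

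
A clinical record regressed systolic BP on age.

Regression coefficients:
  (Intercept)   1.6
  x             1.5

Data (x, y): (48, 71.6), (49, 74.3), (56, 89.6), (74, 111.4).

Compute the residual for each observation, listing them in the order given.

-2, -0.8, 4, -1.2

x=48: ŷ = 1.6 + 1.5·48 = 73.6; e = 71.6 − 73.6 = -2
x=49: ŷ = 1.6 + 1.5·49 = 75.1; e = 74.3 − 75.1 = -0.8
x=56: ŷ = 1.6 + 1.5·56 = 85.6; e = 89.6 − 85.6 = 4
x=74: ŷ = 1.6 + 1.5·74 = 112.6; e = 111.4 − 112.6 = -1.2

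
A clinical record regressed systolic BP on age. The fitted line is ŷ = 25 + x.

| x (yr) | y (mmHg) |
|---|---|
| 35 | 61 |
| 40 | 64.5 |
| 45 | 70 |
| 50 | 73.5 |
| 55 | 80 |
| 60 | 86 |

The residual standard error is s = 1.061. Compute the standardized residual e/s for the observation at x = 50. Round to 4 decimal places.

ŷ = 25 + 50 = 75
e = 73.5 − 75 = -1.5
e/s = -1.5 / 1.061 = -1.4138

-1.4138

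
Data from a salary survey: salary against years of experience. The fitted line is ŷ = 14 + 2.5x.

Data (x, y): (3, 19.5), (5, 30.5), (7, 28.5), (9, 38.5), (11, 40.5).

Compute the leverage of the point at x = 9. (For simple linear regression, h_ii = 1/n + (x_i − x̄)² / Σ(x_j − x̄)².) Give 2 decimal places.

h = 0.30

x̄ = (3 + 5 + 7 + 9 + 11)/5 = 7
Σ(x − x̄)² = 16 + 4 + 0 + 4 + 16 = 40
h = 1/5 + (2)²/40 = 0.2 + 0.1 = 0.30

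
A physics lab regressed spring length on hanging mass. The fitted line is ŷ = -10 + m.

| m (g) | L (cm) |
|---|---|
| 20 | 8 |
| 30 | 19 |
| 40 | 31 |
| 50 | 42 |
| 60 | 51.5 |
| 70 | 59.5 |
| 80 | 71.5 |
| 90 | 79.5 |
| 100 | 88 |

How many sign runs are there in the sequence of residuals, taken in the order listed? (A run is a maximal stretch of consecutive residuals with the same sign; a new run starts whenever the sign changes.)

m=20: ŷ = -10 + 20 = 10; r = 8 − 10 = -2
m=30: ŷ = -10 + 30 = 20; r = 19 − 20 = -1
m=40: ŷ = -10 + 40 = 30; r = 31 − 30 = 1
m=50: ŷ = -10 + 50 = 40; r = 42 − 40 = 2
m=60: ŷ = -10 + 60 = 50; r = 51.5 − 50 = 1.5
m=70: ŷ = -10 + 70 = 60; r = 59.5 − 60 = -0.5
m=80: ŷ = -10 + 80 = 70; r = 71.5 − 70 = 1.5
m=90: ŷ = -10 + 90 = 80; r = 79.5 − 80 = -0.5
m=100: ŷ = -10 + 100 = 90; r = 88 − 90 = -2
Signs: − − + + + − + − −
Runs: −×2, +×3, −×1, +×1, −×2 → 5

5 runs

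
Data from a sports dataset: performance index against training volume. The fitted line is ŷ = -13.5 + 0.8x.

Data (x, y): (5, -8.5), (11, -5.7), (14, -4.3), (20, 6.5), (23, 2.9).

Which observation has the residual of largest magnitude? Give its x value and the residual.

x=5: ŷ = -13.5 + 0.8·5 = -9.5; r = -8.5 − (-9.5) = 1
x=11: ŷ = -13.5 + 0.8·11 = -4.7; r = -5.7 − (-4.7) = -1
x=14: ŷ = -13.5 + 0.8·14 = -2.3; r = -4.3 − (-2.3) = -2
x=20: ŷ = -13.5 + 0.8·20 = 2.5; r = 6.5 − 2.5 = 4
x=23: ŷ = -13.5 + 0.8·23 = 4.9; r = 2.9 − 4.9 = -2
Largest |r| is 4 at x = 20, residual 4.

x = 20, r = 4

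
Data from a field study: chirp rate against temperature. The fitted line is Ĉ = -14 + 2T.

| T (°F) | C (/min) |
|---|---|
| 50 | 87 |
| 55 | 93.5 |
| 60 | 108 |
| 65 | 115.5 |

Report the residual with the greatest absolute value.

e = -2.5

T=50: Ĉ = -14 + 2·50 = 86; e = 87 − 86 = 1
T=55: Ĉ = -14 + 2·55 = 96; e = 93.5 − 96 = -2.5
T=60: Ĉ = -14 + 2·60 = 106; e = 108 − 106 = 2
T=65: Ĉ = -14 + 2·65 = 116; e = 115.5 − 116 = -0.5
Largest |e| is 2.5 at T = 55, residual -2.5.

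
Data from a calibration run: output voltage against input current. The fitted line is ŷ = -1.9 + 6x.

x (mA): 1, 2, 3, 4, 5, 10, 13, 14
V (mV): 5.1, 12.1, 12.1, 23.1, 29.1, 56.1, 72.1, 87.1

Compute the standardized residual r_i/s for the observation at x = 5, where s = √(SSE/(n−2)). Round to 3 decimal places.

x=1: ŷ = -1.9 + 6·1 = 4.1; r = 5.1 − 4.1 = 1
x=2: ŷ = -1.9 + 6·2 = 10.1; r = 12.1 − 10.1 = 2
x=3: ŷ = -1.9 + 6·3 = 16.1; r = 12.1 − 16.1 = -4
x=4: ŷ = -1.9 + 6·4 = 22.1; r = 23.1 − 22.1 = 1
x=5: ŷ = -1.9 + 6·5 = 28.1; r = 29.1 − 28.1 = 1
x=10: ŷ = -1.9 + 6·10 = 58.1; r = 56.1 − 58.1 = -2
x=13: ŷ = -1.9 + 6·13 = 76.1; r = 72.1 − 76.1 = -4
x=14: ŷ = -1.9 + 6·14 = 82.1; r = 87.1 − 82.1 = 5
SSE = 1 + 4 + 16 + 1 + 1 + 4 + 16 + 25 = 68
s = √(68/6) = 3.3665
r/s = 1 / 3.3665 = 0.297

0.297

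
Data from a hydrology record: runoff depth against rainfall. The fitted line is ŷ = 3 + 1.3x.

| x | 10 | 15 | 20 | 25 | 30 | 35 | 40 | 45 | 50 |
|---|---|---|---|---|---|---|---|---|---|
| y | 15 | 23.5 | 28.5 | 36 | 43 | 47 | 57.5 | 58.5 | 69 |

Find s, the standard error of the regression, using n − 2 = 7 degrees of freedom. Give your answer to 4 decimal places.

x=10: ŷ = 3 + 1.3·10 = 16; e = 15 − 16 = -1
x=15: ŷ = 3 + 1.3·15 = 22.5; e = 23.5 − 22.5 = 1
x=20: ŷ = 3 + 1.3·20 = 29; e = 28.5 − 29 = -0.5
x=25: ŷ = 3 + 1.3·25 = 35.5; e = 36 − 35.5 = 0.5
x=30: ŷ = 3 + 1.3·30 = 42; e = 43 − 42 = 1
x=35: ŷ = 3 + 1.3·35 = 48.5; e = 47 − 48.5 = -1.5
x=40: ŷ = 3 + 1.3·40 = 55; e = 57.5 − 55 = 2.5
x=45: ŷ = 3 + 1.3·45 = 61.5; e = 58.5 − 61.5 = -3
x=50: ŷ = 3 + 1.3·50 = 68; e = 69 − 68 = 1
SSE = 1 + 1 + 0.25 + 0.25 + 1 + 2.25 + 6.25 + 9 + 1 = 22
s = √(22/7) = √3.14286 ≈ 1.7728

s = 1.7728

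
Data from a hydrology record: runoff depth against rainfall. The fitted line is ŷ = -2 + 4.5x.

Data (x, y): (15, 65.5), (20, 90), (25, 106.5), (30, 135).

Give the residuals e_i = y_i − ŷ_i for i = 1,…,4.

0, 2, -4, 2

x=15: ŷ = -2 + 4.5·15 = 65.5; e = 65.5 − 65.5 = 0
x=20: ŷ = -2 + 4.5·20 = 88; e = 90 − 88 = 2
x=25: ŷ = -2 + 4.5·25 = 110.5; e = 106.5 − 110.5 = -4
x=30: ŷ = -2 + 4.5·30 = 133; e = 135 − 133 = 2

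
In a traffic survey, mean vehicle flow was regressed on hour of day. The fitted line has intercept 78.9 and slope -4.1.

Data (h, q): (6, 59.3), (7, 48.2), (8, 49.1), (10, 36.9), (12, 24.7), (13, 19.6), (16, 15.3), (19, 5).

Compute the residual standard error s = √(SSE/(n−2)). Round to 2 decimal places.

h=6: q̂ = 78.9 − 4.1·6 = 54.3; e = 59.3 − 54.3 = 5
h=7: q̂ = 78.9 − 4.1·7 = 50.2; e = 48.2 − 50.2 = -2
h=8: q̂ = 78.9 − 4.1·8 = 46.1; e = 49.1 − 46.1 = 3
h=10: q̂ = 78.9 − 4.1·10 = 37.9; e = 36.9 − 37.9 = -1
h=12: q̂ = 78.9 − 4.1·12 = 29.7; e = 24.7 − 29.7 = -5
h=13: q̂ = 78.9 − 4.1·13 = 25.6; e = 19.6 − 25.6 = -6
h=16: q̂ = 78.9 − 4.1·16 = 13.3; e = 15.3 − 13.3 = 2
h=19: q̂ = 78.9 − 4.1·19 = 1; e = 5 − 1 = 4
SSE = 25 + 4 + 9 + 1 + 25 + 36 + 4 + 16 = 120
s = √(120/6) = √20 ≈ 4.47

s = 4.47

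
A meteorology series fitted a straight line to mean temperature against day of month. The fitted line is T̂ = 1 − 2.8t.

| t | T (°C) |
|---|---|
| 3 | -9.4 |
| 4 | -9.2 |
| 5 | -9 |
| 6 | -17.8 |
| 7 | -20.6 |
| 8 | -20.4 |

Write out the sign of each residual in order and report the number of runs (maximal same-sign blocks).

4 runs

t=3: T̂ = 1 − 2.8·3 = -7.4; r = -9.4 − (-7.4) = -2
t=4: T̂ = 1 − 2.8·4 = -10.2; r = -9.2 − (-10.2) = 1
t=5: T̂ = 1 − 2.8·5 = -13; r = -9 − (-13) = 4
t=6: T̂ = 1 − 2.8·6 = -15.8; r = -17.8 − (-15.8) = -2
t=7: T̂ = 1 − 2.8·7 = -18.6; r = -20.6 − (-18.6) = -2
t=8: T̂ = 1 − 2.8·8 = -21.4; r = -20.4 − (-21.4) = 1
Signs: − + + − − +
Runs: −×1, +×2, −×2, +×1 → 4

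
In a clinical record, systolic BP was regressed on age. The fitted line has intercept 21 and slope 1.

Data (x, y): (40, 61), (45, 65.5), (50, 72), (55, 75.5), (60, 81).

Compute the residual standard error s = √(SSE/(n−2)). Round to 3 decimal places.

x=40: ŷ = 21 + 40 = 61; r = 61 − 61 = 0
x=45: ŷ = 21 + 45 = 66; r = 65.5 − 66 = -0.5
x=50: ŷ = 21 + 50 = 71; r = 72 − 71 = 1
x=55: ŷ = 21 + 55 = 76; r = 75.5 − 76 = -0.5
x=60: ŷ = 21 + 60 = 81; r = 81 − 81 = 0
SSE = 0 + 0.25 + 1 + 0.25 + 0 = 1.5
s = √(1.5/3) = √0.5 ≈ 0.707

s = 0.707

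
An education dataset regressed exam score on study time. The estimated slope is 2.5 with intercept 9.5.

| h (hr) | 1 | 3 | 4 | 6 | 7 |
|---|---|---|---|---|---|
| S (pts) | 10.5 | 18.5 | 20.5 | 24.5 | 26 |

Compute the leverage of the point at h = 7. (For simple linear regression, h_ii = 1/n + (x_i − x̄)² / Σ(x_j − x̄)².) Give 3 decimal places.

h̄ = (1 + 3 + 4 + 6 + 7)/5 = 4.2
Σ(h − h̄)² = 10.24 + 1.44 + 0.04 + 3.24 + 7.84 = 22.8
h = 1/5 + (2.8)²/22.8 = 0.2 + 0.34386 = 0.544

h = 0.544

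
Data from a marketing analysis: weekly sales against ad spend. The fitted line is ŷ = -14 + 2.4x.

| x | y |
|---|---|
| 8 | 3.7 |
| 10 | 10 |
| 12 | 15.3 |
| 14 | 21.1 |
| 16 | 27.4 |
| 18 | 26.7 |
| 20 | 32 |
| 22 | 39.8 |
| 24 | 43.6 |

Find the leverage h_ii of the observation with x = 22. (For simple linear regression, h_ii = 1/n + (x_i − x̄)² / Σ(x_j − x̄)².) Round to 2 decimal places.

h = 0.26

x̄ = (8 + 10 + 12 + 14 + 16 + 18 + 20 + 22 + 24)/9 = 16
Σ(x − x̄)² = 64 + 36 + 16 + 4 + 0 + 4 + 16 + 36 + 64 = 240
h = 1/9 + (6)²/240 = 0.111111 + 0.15 = 0.26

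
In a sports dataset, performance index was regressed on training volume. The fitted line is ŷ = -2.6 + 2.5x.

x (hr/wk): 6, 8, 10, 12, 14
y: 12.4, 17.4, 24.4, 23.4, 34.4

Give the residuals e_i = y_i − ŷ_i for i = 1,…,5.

0, 0, 2, -4, 2

x=6: ŷ = -2.6 + 2.5·6 = 12.4; e = 12.4 − 12.4 = 0
x=8: ŷ = -2.6 + 2.5·8 = 17.4; e = 17.4 − 17.4 = 0
x=10: ŷ = -2.6 + 2.5·10 = 22.4; e = 24.4 − 22.4 = 2
x=12: ŷ = -2.6 + 2.5·12 = 27.4; e = 23.4 − 27.4 = -4
x=14: ŷ = -2.6 + 2.5·14 = 32.4; e = 34.4 − 32.4 = 2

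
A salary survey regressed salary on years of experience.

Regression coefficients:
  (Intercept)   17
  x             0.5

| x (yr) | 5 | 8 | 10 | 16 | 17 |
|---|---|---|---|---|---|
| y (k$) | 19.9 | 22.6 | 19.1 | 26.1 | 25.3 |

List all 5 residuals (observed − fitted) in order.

x=5: ŷ = 17 + 0.5·5 = 19.5; r = 19.9 − 19.5 = 0.4
x=8: ŷ = 17 + 0.5·8 = 21; r = 22.6 − 21 = 1.6
x=10: ŷ = 17 + 0.5·10 = 22; r = 19.1 − 22 = -2.9
x=16: ŷ = 17 + 0.5·16 = 25; r = 26.1 − 25 = 1.1
x=17: ŷ = 17 + 0.5·17 = 25.5; r = 25.3 − 25.5 = -0.2

0.4, 1.6, -2.9, 1.1, -0.2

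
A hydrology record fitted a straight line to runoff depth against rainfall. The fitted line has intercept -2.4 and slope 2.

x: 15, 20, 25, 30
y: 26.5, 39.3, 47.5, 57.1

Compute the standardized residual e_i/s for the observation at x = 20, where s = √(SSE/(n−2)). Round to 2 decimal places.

x=15: ŷ = -2.4 + 2·15 = 27.6; e = 26.5 − 27.6 = -1.1
x=20: ŷ = -2.4 + 2·20 = 37.6; e = 39.3 − 37.6 = 1.7
x=25: ŷ = -2.4 + 2·25 = 47.6; e = 47.5 − 47.6 = -0.1
x=30: ŷ = -2.4 + 2·30 = 57.6; e = 57.1 − 57.6 = -0.5
SSE = 1.21 + 2.89 + 0.01 + 0.25 = 4.36
s = √(4.36/2) = 1.47648
e/s = 1.7 / 1.47648 = 1.15

1.15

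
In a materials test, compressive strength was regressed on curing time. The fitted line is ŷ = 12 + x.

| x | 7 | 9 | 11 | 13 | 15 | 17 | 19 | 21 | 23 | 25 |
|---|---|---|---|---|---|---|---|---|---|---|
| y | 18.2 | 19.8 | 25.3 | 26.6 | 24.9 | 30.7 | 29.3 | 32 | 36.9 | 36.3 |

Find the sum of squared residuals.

x=7: ŷ = 12 + 7 = 19; r = 18.2 − 19 = -0.8
x=9: ŷ = 12 + 9 = 21; r = 19.8 − 21 = -1.2
x=11: ŷ = 12 + 11 = 23; r = 25.3 − 23 = 2.3
x=13: ŷ = 12 + 13 = 25; r = 26.6 − 25 = 1.6
x=15: ŷ = 12 + 15 = 27; r = 24.9 − 27 = -2.1
x=17: ŷ = 12 + 17 = 29; r = 30.7 − 29 = 1.7
x=19: ŷ = 12 + 19 = 31; r = 29.3 − 31 = -1.7
x=21: ŷ = 12 + 21 = 33; r = 32 − 33 = -1
x=23: ŷ = 12 + 23 = 35; r = 36.9 − 35 = 1.9
x=25: ŷ = 12 + 25 = 37; r = 36.3 − 37 = -0.7
SSE = 0.64 + 1.44 + 5.29 + 2.56 + 4.41 + 2.89 + 2.89 + 1 + 3.61 + 0.49 = 25.22

SSE = 25.22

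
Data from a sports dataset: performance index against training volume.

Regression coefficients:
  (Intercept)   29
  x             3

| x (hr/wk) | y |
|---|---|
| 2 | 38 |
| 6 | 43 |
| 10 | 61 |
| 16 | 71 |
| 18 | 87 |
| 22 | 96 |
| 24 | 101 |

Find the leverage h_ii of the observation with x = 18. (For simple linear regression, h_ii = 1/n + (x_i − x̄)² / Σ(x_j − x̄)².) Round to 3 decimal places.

h = 0.182

x̄ = (2 + 6 + 10 + 16 + 18 + 22 + 24)/7 = 14
Σ(x − x̄)² = 144 + 64 + 16 + 4 + 16 + 64 + 100 = 408
h = 1/7 + (4)²/408 = 0.142857 + 0.0392157 = 0.182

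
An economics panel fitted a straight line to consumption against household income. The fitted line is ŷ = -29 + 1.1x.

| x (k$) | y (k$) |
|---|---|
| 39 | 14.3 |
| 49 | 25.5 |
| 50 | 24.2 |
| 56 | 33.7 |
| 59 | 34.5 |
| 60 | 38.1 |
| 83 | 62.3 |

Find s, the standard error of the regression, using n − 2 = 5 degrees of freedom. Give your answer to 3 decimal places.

s = 1.276

x=39: ŷ = -29 + 1.1·39 = 13.9; e = 14.3 − 13.9 = 0.4
x=49: ŷ = -29 + 1.1·49 = 24.9; e = 25.5 − 24.9 = 0.6
x=50: ŷ = -29 + 1.1·50 = 26; e = 24.2 − 26 = -1.8
x=56: ŷ = -29 + 1.1·56 = 32.6; e = 33.7 − 32.6 = 1.1
x=59: ŷ = -29 + 1.1·59 = 35.9; e = 34.5 − 35.9 = -1.4
x=60: ŷ = -29 + 1.1·60 = 37; e = 38.1 − 37 = 1.1
x=83: ŷ = -29 + 1.1·83 = 62.3; e = 62.3 − 62.3 = 0
SSE = 0.16 + 0.36 + 3.24 + 1.21 + 1.96 + 1.21 + 0 = 8.14
s = √(8.14/5) = √1.628 ≈ 1.276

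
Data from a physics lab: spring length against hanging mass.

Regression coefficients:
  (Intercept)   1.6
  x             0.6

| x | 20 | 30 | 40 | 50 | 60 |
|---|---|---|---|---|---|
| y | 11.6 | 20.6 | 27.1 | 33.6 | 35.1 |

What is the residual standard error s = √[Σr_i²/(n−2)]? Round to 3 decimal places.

x=20: ŷ = 1.6 + 0.6·20 = 13.6; r = 11.6 − 13.6 = -2
x=30: ŷ = 1.6 + 0.6·30 = 19.6; r = 20.6 − 19.6 = 1
x=40: ŷ = 1.6 + 0.6·40 = 25.6; r = 27.1 − 25.6 = 1.5
x=50: ŷ = 1.6 + 0.6·50 = 31.6; r = 33.6 − 31.6 = 2
x=60: ŷ = 1.6 + 0.6·60 = 37.6; r = 35.1 − 37.6 = -2.5
SSE = 4 + 1 + 2.25 + 4 + 6.25 = 17.5
s = √(17.5/3) = √5.83333 ≈ 2.415

s = 2.415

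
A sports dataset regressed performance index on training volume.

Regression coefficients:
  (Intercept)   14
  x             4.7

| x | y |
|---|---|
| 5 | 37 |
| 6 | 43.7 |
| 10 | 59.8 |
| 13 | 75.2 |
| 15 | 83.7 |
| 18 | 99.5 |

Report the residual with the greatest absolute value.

x=5: ŷ = 14 + 4.7·5 = 37.5; e = 37 − 37.5 = -0.5
x=6: ŷ = 14 + 4.7·6 = 42.2; e = 43.7 − 42.2 = 1.5
x=10: ŷ = 14 + 4.7·10 = 61; e = 59.8 − 61 = -1.2
x=13: ŷ = 14 + 4.7·13 = 75.1; e = 75.2 − 75.1 = 0.1
x=15: ŷ = 14 + 4.7·15 = 84.5; e = 83.7 − 84.5 = -0.8
x=18: ŷ = 14 + 4.7·18 = 98.6; e = 99.5 − 98.6 = 0.9
Largest |e| is 1.5 at x = 6, residual 1.5.

e = 1.5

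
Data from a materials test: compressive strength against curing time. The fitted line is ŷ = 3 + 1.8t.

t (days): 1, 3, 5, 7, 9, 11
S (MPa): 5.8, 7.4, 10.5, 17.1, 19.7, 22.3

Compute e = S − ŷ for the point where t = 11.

e = -0.5

ŷ = 3 + 1.8·11 = 22.8
e = 22.3 − 22.8 = -0.5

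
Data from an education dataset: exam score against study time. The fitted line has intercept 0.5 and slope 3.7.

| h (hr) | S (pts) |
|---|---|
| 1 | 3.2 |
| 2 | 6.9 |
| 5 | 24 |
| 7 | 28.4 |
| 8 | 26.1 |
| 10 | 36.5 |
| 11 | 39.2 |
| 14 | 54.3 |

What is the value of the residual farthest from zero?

e = 5

h=1: ŷ = 0.5 + 3.7·1 = 4.2; e = 3.2 − 4.2 = -1
h=2: ŷ = 0.5 + 3.7·2 = 7.9; e = 6.9 − 7.9 = -1
h=5: ŷ = 0.5 + 3.7·5 = 19; e = 24 − 19 = 5
h=7: ŷ = 0.5 + 3.7·7 = 26.4; e = 28.4 − 26.4 = 2
h=8: ŷ = 0.5 + 3.7·8 = 30.1; e = 26.1 − 30.1 = -4
h=10: ŷ = 0.5 + 3.7·10 = 37.5; e = 36.5 − 37.5 = -1
h=11: ŷ = 0.5 + 3.7·11 = 41.2; e = 39.2 − 41.2 = -2
h=14: ŷ = 0.5 + 3.7·14 = 52.3; e = 54.3 − 52.3 = 2
Largest |e| is 5 at h = 5, residual 5.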